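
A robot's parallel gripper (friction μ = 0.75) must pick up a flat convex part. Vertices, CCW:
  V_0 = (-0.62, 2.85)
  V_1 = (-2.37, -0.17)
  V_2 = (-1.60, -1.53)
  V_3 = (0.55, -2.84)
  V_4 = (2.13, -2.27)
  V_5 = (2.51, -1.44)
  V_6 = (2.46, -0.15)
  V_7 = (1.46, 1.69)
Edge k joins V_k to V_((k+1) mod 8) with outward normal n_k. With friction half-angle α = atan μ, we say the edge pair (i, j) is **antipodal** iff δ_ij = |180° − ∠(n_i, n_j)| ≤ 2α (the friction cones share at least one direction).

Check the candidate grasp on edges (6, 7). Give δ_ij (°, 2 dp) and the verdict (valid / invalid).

α = atan 0.75 = 36.87°;  2α = 73.74°
edge 6: e_6 = (-1.00, +1.84);  n_6 = (+0.8786, +0.4775)
edge 7: e_7 = (-2.08, +1.16);  n_7 = (+0.4871, +0.8734)
∠(n_6, n_7) = 32.33°
δ = |180° − 32.33°| = 147.67°
147.67° > 2α = 73.74°  →  invalid

δ = 147.67°, invalid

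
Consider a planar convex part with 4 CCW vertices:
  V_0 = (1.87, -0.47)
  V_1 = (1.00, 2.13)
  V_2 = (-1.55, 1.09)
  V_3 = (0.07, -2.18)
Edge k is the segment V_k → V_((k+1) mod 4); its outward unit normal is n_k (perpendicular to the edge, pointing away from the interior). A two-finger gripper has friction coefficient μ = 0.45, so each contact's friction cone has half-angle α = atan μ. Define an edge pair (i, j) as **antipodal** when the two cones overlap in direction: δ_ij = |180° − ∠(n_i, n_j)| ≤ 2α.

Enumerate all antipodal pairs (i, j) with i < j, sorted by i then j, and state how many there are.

α = atan 0.45 = 24.23°;  2α = 48.46°
n_0 = (+0.9483, +0.3173)
n_1 = (-0.3776, +0.9260)
n_2 = (-0.8961, -0.4439)
n_3 = (+0.6887, -0.7250)
  (0,1): δ = 86.31°  ·
  (0,2): δ = 7.85°  ✓
  (0,3): δ = 115.03°  ·
  (1,2): δ = 85.83°  ·
  (1,3): δ = 21.34°  ✓
  (2,3): δ = 72.82°  ·
antipodal pairs: 2

count = 2; pairs: (0,2), (1,3)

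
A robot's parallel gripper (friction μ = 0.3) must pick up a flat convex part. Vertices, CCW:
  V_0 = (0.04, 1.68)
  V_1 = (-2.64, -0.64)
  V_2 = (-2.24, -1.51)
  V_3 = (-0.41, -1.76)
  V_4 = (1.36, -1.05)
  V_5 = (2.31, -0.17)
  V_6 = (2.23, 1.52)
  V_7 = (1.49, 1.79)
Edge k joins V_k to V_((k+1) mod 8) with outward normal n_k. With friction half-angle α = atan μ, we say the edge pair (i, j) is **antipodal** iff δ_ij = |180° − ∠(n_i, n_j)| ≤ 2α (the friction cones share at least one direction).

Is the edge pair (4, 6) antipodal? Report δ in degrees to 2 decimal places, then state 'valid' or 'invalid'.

δ = 62.85°, invalid

α = atan 0.3 = 16.70°;  2α = 33.40°
edge 4: e_4 = (+0.95, +0.88);  n_4 = (+0.6796, -0.7336)
edge 6: e_6 = (-0.74, +0.27);  n_6 = (+0.3428, +0.9394)
∠(n_4, n_6) = 117.15°
δ = |180° − 117.15°| = 62.85°
62.85° > 2α = 33.40°  →  invalid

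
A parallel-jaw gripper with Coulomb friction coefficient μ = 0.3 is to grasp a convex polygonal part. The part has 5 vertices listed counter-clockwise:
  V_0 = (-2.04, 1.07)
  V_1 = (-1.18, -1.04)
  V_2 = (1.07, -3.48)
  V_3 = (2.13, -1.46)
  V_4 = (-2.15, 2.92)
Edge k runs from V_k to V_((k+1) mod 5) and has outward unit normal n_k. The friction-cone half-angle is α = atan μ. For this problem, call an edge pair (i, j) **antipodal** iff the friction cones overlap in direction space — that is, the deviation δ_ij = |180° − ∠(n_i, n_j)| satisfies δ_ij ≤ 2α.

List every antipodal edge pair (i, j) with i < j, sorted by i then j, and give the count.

count = 3; pairs: (0,3), (1,3), (2,4)

α = atan 0.3 = 16.70°;  2α = 33.40°
n_0 = (-0.9260, -0.3774)
n_1 = (-0.7351, -0.6779)
n_2 = (+0.8855, -0.4647)
n_3 = (+0.7152, +0.6989)
n_4 = (-0.9982, -0.0594)
  (0,1): δ = 159.49°  ·
  (0,2): δ = 49.86°  ·
  (0,3): δ = 22.16°  ✓
  (0,4): δ = 161.23°  ·
  (1,2): δ = 70.37°  ·
  (1,3): δ = 1.66°  ✓
  (1,4): δ = 140.72°  ·
  (2,3): δ = 107.97°  ·
  (2,4): δ = 31.09°  ✓
  (3,4): δ = 40.94°  ·
antipodal pairs: 3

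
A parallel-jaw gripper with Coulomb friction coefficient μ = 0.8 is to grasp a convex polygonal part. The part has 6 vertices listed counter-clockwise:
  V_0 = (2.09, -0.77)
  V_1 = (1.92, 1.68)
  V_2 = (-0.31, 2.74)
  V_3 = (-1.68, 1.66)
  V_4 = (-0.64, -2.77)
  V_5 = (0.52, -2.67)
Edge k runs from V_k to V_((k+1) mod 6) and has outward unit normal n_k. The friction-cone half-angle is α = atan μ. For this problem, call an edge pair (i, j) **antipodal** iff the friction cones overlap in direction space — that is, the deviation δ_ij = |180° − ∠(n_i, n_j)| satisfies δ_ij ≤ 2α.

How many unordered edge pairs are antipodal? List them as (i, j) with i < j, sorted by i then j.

α = atan 0.8 = 38.66°;  2α = 77.32°
n_0 = (+0.9976, +0.0692)
n_1 = (+0.4293, +0.9032)
n_2 = (-0.6191, +0.7853)
n_3 = (-0.9735, -0.2285)
n_4 = (+0.0859, -0.9963)
n_5 = (+0.7709, -0.6370)
  (0,1): δ = 119.39°  ·
  (0,2): δ = 55.72°  ✓
  (0,3): δ = 9.24°  ✓
  (0,4): δ = 90.96°  ·
  (0,5): δ = 136.46°  ·
  (1,2): δ = 116.33°  ·
  (1,3): δ = 51.36°  ✓
  (1,4): δ = 30.35°  ✓
  (1,5): δ = 75.86°  ✓
  (2,3): δ = 115.04°  ·
  (2,4): δ = 33.32°  ✓
  (2,5): δ = 12.18°  ✓
  (3,4): δ = 98.28°  ·
  (3,5): δ = 52.78°  ✓
  (4,5): δ = 134.49°  ·
antipodal pairs: 8

count = 8; pairs: (0,2), (0,3), (1,3), (1,4), (1,5), (2,4), (2,5), (3,5)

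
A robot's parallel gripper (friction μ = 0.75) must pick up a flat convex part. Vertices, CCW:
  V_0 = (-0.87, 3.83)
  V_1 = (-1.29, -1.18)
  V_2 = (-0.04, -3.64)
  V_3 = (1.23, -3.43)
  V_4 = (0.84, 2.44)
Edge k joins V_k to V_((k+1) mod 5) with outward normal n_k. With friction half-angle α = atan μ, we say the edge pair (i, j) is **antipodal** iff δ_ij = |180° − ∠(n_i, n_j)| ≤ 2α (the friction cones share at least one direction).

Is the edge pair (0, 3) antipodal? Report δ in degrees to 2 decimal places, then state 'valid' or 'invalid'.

δ = 8.59°, valid

α = atan 0.75 = 36.87°;  2α = 73.74°
edge 0: e_0 = (-0.42, -5.01);  n_0 = (-0.9965, +0.0835)
edge 3: e_3 = (-0.39, +5.87);  n_3 = (+0.9978, +0.0663)
∠(n_0, n_3) = 171.41°
δ = |180° − 171.41°| = 8.59°
8.59° ≤ 2α = 73.74°  →  valid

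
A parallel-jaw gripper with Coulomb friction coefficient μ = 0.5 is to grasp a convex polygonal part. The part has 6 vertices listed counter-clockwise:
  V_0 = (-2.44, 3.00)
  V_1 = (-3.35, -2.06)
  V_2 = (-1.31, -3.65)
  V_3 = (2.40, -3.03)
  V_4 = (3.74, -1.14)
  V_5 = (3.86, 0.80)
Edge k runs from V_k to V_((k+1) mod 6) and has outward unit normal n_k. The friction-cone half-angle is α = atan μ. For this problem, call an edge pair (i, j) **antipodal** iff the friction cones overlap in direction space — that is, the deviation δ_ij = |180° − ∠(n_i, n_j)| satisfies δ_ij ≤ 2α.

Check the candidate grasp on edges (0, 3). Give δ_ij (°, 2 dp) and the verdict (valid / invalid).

α = atan 0.5 = 26.57°;  2α = 53.13°
edge 0: e_0 = (-0.91, -5.06);  n_0 = (-0.9842, +0.1770)
edge 3: e_3 = (+1.34, +1.89);  n_3 = (+0.8158, -0.5784)
∠(n_0, n_3) = 154.86°
δ = |180° − 154.86°| = 25.14°
25.14° ≤ 2α = 53.13°  →  valid

δ = 25.14°, valid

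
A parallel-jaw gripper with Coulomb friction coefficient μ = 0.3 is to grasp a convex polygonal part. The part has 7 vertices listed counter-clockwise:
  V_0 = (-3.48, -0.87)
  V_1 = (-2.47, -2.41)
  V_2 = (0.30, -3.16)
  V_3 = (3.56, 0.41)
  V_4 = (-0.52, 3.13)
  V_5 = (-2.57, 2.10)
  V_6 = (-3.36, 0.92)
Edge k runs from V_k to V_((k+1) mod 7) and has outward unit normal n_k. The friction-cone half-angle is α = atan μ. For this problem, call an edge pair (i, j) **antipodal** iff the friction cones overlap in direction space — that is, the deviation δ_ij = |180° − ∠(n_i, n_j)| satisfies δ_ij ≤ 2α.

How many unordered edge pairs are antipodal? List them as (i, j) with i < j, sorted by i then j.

α = atan 0.3 = 16.70°;  2α = 33.40°
n_0 = (-0.8362, -0.5484)
n_1 = (-0.2613, -0.9652)
n_2 = (+0.7384, -0.6743)
n_3 = (+0.5547, +0.8321)
n_4 = (-0.4490, +0.8936)
n_5 = (-0.8310, +0.5563)
n_6 = (-0.9978, +0.0669)
  (0,1): δ = 138.41°  ·
  (0,2): δ = 75.66°  ·
  (0,3): δ = 23.05°  ✓
  (0,4): δ = 83.42°  ·
  (0,5): δ = 112.94°  ·
  (0,6): δ = 142.91°  ·
  (1,2): δ = 117.25°  ·
  (1,3): δ = 18.54°  ✓
  (1,4): δ = 41.83°  ·
  (1,5): δ = 71.35°  ·
  (1,6): δ = 101.31°  ·
  (2,3): δ = 81.29°  ·
  (2,4): δ = 20.92°  ✓
  (2,5): δ = 8.60°  ✓
  (2,6): δ = 38.57°  ·
  (3,4): δ = 119.63°  ·
  (3,5): δ = 90.11°  ·
  (3,6): δ = 60.15°  ·
  (4,5): δ = 150.48°  ·
  (4,6): δ = 120.51°  ·
  (5,6): δ = 150.03°  ·
antipodal pairs: 4

count = 4; pairs: (0,3), (1,3), (2,4), (2,5)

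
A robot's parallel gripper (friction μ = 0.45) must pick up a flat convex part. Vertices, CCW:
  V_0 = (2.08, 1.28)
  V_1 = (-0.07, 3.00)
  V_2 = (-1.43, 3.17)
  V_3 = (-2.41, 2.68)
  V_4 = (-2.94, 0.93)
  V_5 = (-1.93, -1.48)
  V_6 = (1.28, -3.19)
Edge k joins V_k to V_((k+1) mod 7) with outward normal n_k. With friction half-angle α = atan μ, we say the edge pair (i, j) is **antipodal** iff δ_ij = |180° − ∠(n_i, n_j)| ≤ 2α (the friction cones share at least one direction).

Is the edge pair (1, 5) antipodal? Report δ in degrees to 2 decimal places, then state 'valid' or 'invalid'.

δ = 20.92°, valid

α = atan 0.45 = 24.23°;  2α = 48.46°
edge 1: e_1 = (-1.36, +0.17);  n_1 = (+0.1240, +0.9923)
edge 5: e_5 = (+3.21, -1.71);  n_5 = (-0.4702, -0.8826)
∠(n_1, n_5) = 159.08°
δ = |180° − 159.08°| = 20.92°
20.92° ≤ 2α = 48.46°  →  valid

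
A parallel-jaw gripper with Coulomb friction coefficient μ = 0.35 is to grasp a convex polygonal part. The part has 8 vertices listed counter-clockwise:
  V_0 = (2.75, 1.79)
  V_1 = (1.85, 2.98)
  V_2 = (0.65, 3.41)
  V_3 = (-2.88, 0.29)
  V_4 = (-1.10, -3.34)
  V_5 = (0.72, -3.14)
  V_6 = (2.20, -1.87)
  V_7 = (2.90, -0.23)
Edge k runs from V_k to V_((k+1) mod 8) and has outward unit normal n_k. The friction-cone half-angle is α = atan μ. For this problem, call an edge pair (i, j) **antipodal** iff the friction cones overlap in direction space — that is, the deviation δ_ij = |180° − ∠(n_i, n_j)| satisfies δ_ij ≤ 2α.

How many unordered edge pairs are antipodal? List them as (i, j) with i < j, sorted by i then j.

count = 6; pairs: (0,3), (1,4), (2,4), (2,5), (2,6), (3,7)

α = atan 0.35 = 19.29°;  2α = 38.58°
n_0 = (+0.7976, +0.6032)
n_1 = (+0.3373, +0.9414)
n_2 = (-0.6623, +0.7493)
n_3 = (-0.8979, -0.4403)
n_4 = (+0.1092, -0.9940)
n_5 = (+0.6512, -0.7589)
n_6 = (+0.9197, -0.3926)
n_7 = (+0.9973, +0.0741)
  (0,1): δ = 146.81°  ·
  (0,2): δ = 85.63°  ·
  (0,3): δ = 10.98°  ✓
  (0,4): δ = 59.17°  ·
  (0,5): δ = 93.53°  ·
  (0,6): δ = 119.79°  ·
  (0,7): δ = 147.15°  ·
  (1,2): δ = 118.81°  ·
  (1,3): δ = 44.16°  ·
  (1,4): δ = 25.99°  ✓
  (1,5): δ = 60.35°  ·
  (1,6): δ = 86.60°  ·
  (1,7): δ = 113.96°  ·
  (2,3): δ = 105.35°  ·
  (2,4): δ = 35.20°  ✓
  (2,5): δ = 0.84°  ✓
  (2,6): δ = 25.41°  ✓
  (2,7): δ = 52.77°  ·
  (3,4): δ = 109.85°  ·
  (3,5): δ = 75.49°  ·
  (3,6): δ = 49.24°  ·
  (3,7): δ = 21.87°  ✓
  (4,5): δ = 145.64°  ·
  (4,6): δ = 119.39°  ·
  (4,7): δ = 92.02°  ·
  (5,6): δ = 153.75°  ·
  (5,7): δ = 126.39°  ·
  (6,7): δ = 152.64°  ·
antipodal pairs: 6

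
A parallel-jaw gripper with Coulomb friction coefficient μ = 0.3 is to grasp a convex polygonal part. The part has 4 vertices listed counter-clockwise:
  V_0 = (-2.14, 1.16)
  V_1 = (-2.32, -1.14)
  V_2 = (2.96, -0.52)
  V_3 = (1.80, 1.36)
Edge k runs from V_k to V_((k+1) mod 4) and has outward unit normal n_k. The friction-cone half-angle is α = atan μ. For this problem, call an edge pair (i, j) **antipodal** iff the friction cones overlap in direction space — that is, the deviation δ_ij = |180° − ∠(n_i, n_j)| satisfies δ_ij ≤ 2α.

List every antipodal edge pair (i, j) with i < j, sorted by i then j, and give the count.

count = 1; pairs: (1,3)

α = atan 0.3 = 16.70°;  2α = 33.40°
n_0 = (-0.9970, +0.0780)
n_1 = (+0.1166, -0.9932)
n_2 = (+0.8510, +0.5251)
n_3 = (-0.0507, +0.9987)
  (0,1): δ = 78.83°  ·
  (0,2): δ = 36.15°  ·
  (0,3): δ = 97.38°  ·
  (1,2): δ = 65.02°  ·
  (1,3): δ = 3.79°  ✓
  (2,3): δ = 118.77°  ·
antipodal pairs: 1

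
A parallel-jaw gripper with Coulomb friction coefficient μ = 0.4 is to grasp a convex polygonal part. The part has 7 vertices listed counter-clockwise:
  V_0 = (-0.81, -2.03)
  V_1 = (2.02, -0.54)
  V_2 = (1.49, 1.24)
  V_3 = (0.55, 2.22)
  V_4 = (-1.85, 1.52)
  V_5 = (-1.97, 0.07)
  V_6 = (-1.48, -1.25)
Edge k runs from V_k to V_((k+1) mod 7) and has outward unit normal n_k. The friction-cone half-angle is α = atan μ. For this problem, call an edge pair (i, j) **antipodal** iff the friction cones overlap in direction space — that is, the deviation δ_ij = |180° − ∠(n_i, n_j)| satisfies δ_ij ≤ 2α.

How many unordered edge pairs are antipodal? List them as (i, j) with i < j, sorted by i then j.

count = 6; pairs: (0,3), (1,4), (1,5), (1,6), (2,5), (2,6)

α = atan 0.4 = 21.80°;  2α = 43.60°
n_0 = (+0.4659, -0.8849)
n_1 = (+0.9584, +0.2854)
n_2 = (+0.7217, +0.6922)
n_3 = (-0.2800, +0.9600)
n_4 = (-0.9966, +0.0825)
n_5 = (-0.9375, -0.3480)
n_6 = (-0.7586, -0.6516)
  (0,1): δ = 101.19°  ·
  (0,2): δ = 73.96°  ·
  (0,3): δ = 11.51°  ✓
  (0,4): δ = 57.50°  ·
  (0,5): δ = 82.60°  ·
  (0,6): δ = 102.89°  ·
  (1,2): δ = 152.77°  ·
  (1,3): δ = 90.32°  ·
  (1,4): δ = 21.31°  ✓
  (1,5): δ = 3.78°  ✓
  (1,6): δ = 24.08°  ✓
  (2,3): δ = 117.55°  ·
  (2,4): δ = 48.54°  ·
  (2,5): δ = 23.44°  ✓
  (2,6): δ = 3.14°  ✓
  (3,4): δ = 110.99°  ·
  (3,5): δ = 85.89°  ·
  (3,6): δ = 65.60°  ·
  (4,5): δ = 154.90°  ·
  (4,6): δ = 134.61°  ·
  (5,6): δ = 159.70°  ·
antipodal pairs: 6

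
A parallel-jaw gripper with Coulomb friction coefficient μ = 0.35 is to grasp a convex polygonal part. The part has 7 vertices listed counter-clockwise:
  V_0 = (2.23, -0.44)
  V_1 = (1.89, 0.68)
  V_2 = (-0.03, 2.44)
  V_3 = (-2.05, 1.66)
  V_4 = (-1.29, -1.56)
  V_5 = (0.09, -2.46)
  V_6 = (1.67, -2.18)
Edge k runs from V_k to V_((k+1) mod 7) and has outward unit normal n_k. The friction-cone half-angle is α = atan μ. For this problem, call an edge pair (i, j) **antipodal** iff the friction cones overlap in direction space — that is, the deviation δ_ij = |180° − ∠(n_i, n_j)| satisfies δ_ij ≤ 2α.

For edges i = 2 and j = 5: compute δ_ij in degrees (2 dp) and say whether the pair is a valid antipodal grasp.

δ = 11.06°, valid

α = atan 0.35 = 19.29°;  2α = 38.58°
edge 2: e_2 = (-2.02, -0.78);  n_2 = (-0.3602, +0.9329)
edge 5: e_5 = (+1.58, +0.28);  n_5 = (+0.1745, -0.9847)
∠(n_2, n_5) = 168.94°
δ = |180° − 168.94°| = 11.06°
11.06° ≤ 2α = 38.58°  →  valid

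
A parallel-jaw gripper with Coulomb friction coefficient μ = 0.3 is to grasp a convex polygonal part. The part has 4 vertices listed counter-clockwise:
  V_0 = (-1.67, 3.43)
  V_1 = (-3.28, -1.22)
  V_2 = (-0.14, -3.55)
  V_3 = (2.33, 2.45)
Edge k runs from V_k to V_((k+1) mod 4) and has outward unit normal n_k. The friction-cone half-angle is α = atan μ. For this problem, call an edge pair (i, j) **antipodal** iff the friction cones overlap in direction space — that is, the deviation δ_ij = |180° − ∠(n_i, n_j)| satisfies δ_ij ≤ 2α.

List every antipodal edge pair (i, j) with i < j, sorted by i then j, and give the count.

α = atan 0.3 = 16.70°;  2α = 33.40°
n_0 = (-0.9450, +0.3272)
n_1 = (-0.5959, -0.8031)
n_2 = (+0.9247, -0.3807)
n_3 = (+0.2380, +0.9713)
  (0,1): δ = 107.48°  ·
  (0,2): δ = 3.28°  ✓
  (0,3): δ = 95.33°  ·
  (1,2): δ = 75.80°  ·
  (1,3): δ = 22.81°  ✓
  (2,3): δ = 81.39°  ·
antipodal pairs: 2

count = 2; pairs: (0,2), (1,3)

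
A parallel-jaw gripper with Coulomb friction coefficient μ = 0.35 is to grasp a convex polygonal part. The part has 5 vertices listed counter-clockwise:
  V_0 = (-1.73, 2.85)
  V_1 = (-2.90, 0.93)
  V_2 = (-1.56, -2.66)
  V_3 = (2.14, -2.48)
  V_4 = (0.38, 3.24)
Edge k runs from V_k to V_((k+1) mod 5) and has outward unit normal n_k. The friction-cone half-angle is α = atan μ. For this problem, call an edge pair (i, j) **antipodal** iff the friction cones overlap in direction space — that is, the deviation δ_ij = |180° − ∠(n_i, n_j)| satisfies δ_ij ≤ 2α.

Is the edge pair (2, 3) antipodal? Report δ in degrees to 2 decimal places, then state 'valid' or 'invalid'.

α = atan 0.35 = 19.29°;  2α = 38.58°
edge 2: e_2 = (+3.70, +0.18);  n_2 = (+0.0486, -0.9988)
edge 3: e_3 = (-1.76, +5.72);  n_3 = (+0.9558, +0.2941)
∠(n_2, n_3) = 104.32°
δ = |180° − 104.32°| = 75.68°
75.68° > 2α = 38.58°  →  invalid

δ = 75.68°, invalid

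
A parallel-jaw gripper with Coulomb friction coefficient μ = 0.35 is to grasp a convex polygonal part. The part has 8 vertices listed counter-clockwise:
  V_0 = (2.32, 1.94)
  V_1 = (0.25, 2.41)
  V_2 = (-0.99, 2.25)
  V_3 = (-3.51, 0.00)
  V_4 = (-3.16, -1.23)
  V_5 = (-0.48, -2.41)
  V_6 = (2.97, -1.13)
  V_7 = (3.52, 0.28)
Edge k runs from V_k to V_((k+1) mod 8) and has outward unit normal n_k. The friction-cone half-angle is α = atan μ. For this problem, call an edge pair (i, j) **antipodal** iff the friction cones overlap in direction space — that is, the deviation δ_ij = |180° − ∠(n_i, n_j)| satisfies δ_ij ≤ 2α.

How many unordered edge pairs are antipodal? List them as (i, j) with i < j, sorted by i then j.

count = 9; pairs: (0,4), (0,5), (1,4), (1,5), (2,5), (2,6), (3,6), (3,7), (4,7)

α = atan 0.35 = 19.29°;  2α = 38.58°
n_0 = (+0.2214, +0.9752)
n_1 = (-0.1280, +0.9918)
n_2 = (-0.6660, +0.7459)
n_3 = (-0.9618, -0.2737)
n_4 = (-0.4030, -0.9152)
n_5 = (+0.3478, -0.9376)
n_6 = (+0.9316, -0.3634)
n_7 = (+0.8104, +0.5858)
  (0,1): δ = 159.86°  ·
  (0,2): δ = 125.45°  ·
  (0,3): δ = 61.32°  ·
  (0,4): δ = 10.97°  ✓
  (0,5): δ = 33.15°  ✓
  (0,6): δ = 81.48°  ·
  (0,7): δ = 138.66°  ·
  (1,2): δ = 145.59°  ·
  (1,3): δ = 81.47°  ·
  (1,4): δ = 31.12°  ✓
  (1,5): δ = 13.00°  ✓
  (1,6): δ = 61.34°  ·
  (1,7): δ = 118.51°  ·
  (2,3): δ = 115.88°  ·
  (2,4): δ = 65.52°  ·
  (2,5): δ = 21.40°  ✓
  (2,6): δ = 26.93°  ✓
  (2,7): δ = 84.10°  ·
  (3,4): δ = 129.65°  ·
  (3,5): δ = 85.53°  ·
  (3,6): δ = 37.19°  ✓
  (3,7): δ = 19.98°  ✓
  (4,5): δ = 135.88°  ·
  (4,6): δ = 87.55°  ·
  (4,7): δ = 30.37°  ✓
  (5,6): δ = 131.66°  ·
  (5,7): δ = 74.49°  ·
  (6,7): δ = 122.83°  ·
antipodal pairs: 9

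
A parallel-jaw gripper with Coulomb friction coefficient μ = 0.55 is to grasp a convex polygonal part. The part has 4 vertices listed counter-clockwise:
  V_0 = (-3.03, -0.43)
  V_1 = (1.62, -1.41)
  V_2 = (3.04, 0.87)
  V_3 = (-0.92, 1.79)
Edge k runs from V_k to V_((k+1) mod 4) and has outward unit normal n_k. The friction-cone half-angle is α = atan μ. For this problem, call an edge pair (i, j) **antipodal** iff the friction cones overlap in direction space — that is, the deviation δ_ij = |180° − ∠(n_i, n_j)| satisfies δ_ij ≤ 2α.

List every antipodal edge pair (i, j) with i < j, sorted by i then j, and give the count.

α = atan 0.55 = 28.81°;  2α = 57.62°
n_0 = (-0.2062, -0.9785)
n_1 = (+0.8488, -0.5287)
n_2 = (+0.2263, +0.9741)
n_3 = (-0.7248, +0.6889)
  (0,1): δ = 110.01°  ·
  (0,2): δ = 1.18°  ✓
  (0,3): δ = 58.36°  ·
  (1,2): δ = 71.16°  ·
  (1,3): δ = 11.63°  ✓
  (2,3): δ = 120.47°  ·
antipodal pairs: 2

count = 2; pairs: (0,2), (1,3)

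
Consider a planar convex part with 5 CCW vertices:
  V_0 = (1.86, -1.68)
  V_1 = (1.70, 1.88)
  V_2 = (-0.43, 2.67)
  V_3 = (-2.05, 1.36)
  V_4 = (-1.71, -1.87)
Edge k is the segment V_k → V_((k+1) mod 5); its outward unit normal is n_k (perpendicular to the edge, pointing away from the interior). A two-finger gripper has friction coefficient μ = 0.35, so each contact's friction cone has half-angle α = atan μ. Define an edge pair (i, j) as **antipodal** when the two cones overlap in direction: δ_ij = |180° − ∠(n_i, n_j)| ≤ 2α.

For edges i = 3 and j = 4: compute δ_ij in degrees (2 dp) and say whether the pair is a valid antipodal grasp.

δ = 92.96°, invalid

α = atan 0.35 = 19.29°;  2α = 38.58°
edge 3: e_3 = (+0.34, -3.23);  n_3 = (-0.9945, -0.1047)
edge 4: e_4 = (+3.57, +0.19);  n_4 = (+0.0531, -0.9986)
∠(n_3, n_4) = 87.04°
δ = |180° − 87.04°| = 92.96°
92.96° > 2α = 38.58°  →  invalid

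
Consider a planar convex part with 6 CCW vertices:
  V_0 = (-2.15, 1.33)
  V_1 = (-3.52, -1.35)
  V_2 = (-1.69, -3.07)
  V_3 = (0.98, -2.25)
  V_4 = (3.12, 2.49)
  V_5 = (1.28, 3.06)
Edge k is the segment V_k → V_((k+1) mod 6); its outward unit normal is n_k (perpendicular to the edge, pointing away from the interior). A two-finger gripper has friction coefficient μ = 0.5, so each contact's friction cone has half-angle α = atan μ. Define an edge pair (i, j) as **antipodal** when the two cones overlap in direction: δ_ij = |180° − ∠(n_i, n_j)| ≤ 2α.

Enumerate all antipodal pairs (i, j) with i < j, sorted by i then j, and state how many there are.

count = 6; pairs: (0,2), (0,3), (1,4), (2,4), (2,5), (3,5)

α = atan 0.5 = 26.57°;  2α = 53.13°
n_0 = (-0.8904, +0.4552)
n_1 = (-0.6849, -0.7287)
n_2 = (+0.2936, -0.9559)
n_3 = (+0.9114, -0.4115)
n_4 = (+0.2959, +0.9552)
n_5 = (-0.4503, +0.8929)
  (0,1): δ = 106.15°  ·
  (0,2): δ = 45.85°  ✓
  (0,3): δ = 2.78°  ✓
  (0,4): δ = 99.86°  ·
  (0,5): δ = 143.84°  ·
  (1,2): δ = 119.70°  ·
  (1,3): δ = 71.07°  ·
  (1,4): δ = 26.01°  ✓
  (1,5): δ = 69.99°  ·
  (2,3): δ = 131.37°  ·
  (2,4): δ = 34.28°  ✓
  (2,5): δ = 9.69°  ✓
  (3,4): δ = 82.91°  ·
  (3,5): δ = 38.94°  ✓
  (4,5): δ = 136.02°  ·
antipodal pairs: 6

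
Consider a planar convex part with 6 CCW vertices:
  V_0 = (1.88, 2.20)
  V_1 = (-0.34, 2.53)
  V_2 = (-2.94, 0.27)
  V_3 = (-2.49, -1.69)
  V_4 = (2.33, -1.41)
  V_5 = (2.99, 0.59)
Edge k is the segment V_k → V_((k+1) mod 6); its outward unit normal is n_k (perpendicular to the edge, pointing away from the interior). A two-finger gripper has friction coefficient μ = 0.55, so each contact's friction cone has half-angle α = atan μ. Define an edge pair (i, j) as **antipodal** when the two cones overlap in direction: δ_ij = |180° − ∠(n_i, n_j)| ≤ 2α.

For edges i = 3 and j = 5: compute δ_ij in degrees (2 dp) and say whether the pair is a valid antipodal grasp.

δ = 58.74°, invalid

α = atan 0.55 = 28.81°;  2α = 57.62°
edge 3: e_3 = (+4.82, +0.28);  n_3 = (+0.0580, -0.9983)
edge 5: e_5 = (-1.11, +1.61);  n_5 = (+0.8233, +0.5676)
∠(n_3, n_5) = 121.26°
δ = |180° − 121.26°| = 58.74°
58.74° > 2α = 57.62°  →  invalid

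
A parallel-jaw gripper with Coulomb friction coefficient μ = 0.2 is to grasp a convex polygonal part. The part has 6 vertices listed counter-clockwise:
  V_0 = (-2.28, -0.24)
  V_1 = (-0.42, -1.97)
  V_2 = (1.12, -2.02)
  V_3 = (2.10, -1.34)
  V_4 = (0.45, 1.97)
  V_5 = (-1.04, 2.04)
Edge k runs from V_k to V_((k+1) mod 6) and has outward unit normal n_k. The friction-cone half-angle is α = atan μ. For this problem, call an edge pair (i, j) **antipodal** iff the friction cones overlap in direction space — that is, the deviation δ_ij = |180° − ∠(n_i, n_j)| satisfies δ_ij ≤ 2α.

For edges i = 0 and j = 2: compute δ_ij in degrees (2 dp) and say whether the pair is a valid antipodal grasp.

δ = 102.32°, invalid

α = atan 0.2 = 11.31°;  2α = 22.62°
edge 0: e_0 = (+1.86, -1.73);  n_0 = (-0.6811, -0.7322)
edge 2: e_2 = (+0.98, +0.68);  n_2 = (+0.5701, -0.8216)
∠(n_0, n_2) = 77.68°
δ = |180° − 77.68°| = 102.32°
102.32° > 2α = 22.62°  →  invalid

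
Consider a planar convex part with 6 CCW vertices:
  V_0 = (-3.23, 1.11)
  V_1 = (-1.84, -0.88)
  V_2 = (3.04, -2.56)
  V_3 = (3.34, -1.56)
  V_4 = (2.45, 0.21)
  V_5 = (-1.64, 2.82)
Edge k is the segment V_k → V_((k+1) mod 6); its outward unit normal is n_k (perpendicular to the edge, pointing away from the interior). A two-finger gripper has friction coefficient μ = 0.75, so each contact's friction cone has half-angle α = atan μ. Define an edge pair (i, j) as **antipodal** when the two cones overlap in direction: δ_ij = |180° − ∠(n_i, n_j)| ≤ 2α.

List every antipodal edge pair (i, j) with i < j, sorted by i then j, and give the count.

count = 8; pairs: (0,2), (0,3), (0,4), (1,3), (1,4), (1,5), (2,5), (3,5)

α = atan 0.75 = 36.87°;  2α = 73.74°
n_0 = (-0.8198, -0.5726)
n_1 = (-0.3255, -0.9455)
n_2 = (+0.9578, -0.2873)
n_3 = (+0.8934, +0.4492)
n_4 = (+0.5379, +0.8430)
n_5 = (-0.7323, +0.6809)
  (0,1): δ = 143.93°  ·
  (0,2): δ = 51.63°  ✓
  (0,3): δ = 8.24°  ✓
  (0,4): δ = 22.52°  ✓
  (0,5): δ = 102.15°  ·
  (1,2): δ = 87.70°  ·
  (1,3): δ = 44.31°  ✓
  (1,4): δ = 13.55°  ✓
  (1,5): δ = 66.08°  ✓
  (2,3): δ = 136.61°  ·
  (2,4): δ = 105.84°  ·
  (2,5): δ = 26.22°  ✓
  (3,4): δ = 149.24°  ·
  (3,5): δ = 69.61°  ✓
  (4,5): δ = 100.37°  ·
antipodal pairs: 8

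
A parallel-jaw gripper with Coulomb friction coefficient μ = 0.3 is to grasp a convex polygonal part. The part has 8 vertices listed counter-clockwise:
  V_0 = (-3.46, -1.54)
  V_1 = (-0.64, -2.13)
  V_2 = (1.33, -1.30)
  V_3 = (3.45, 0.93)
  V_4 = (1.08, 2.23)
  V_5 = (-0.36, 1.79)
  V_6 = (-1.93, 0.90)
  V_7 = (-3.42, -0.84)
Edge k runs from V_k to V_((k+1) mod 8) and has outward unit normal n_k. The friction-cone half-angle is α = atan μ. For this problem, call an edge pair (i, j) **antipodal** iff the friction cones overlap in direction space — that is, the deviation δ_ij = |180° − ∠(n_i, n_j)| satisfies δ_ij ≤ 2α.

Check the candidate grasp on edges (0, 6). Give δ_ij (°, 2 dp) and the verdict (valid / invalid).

δ = 61.24°, invalid

α = atan 0.3 = 16.70°;  2α = 33.40°
edge 0: e_0 = (+2.82, -0.59);  n_0 = (-0.2048, -0.9788)
edge 6: e_6 = (-1.49, -1.74);  n_6 = (-0.7596, +0.6504)
∠(n_0, n_6) = 118.76°
δ = |180° − 118.76°| = 61.24°
61.24° > 2α = 33.40°  →  invalid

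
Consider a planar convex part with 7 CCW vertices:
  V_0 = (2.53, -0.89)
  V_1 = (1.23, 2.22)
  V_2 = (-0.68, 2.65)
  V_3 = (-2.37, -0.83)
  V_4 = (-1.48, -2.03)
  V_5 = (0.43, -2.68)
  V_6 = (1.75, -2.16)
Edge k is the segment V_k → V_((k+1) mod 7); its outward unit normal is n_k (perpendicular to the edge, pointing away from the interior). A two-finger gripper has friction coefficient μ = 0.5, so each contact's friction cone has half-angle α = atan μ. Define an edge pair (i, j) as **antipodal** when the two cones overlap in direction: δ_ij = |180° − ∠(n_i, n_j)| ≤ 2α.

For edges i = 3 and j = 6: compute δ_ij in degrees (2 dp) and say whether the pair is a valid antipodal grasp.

α = atan 0.5 = 26.57°;  2α = 53.13°
edge 3: e_3 = (+0.89, -1.20);  n_3 = (-0.8032, -0.5957)
edge 6: e_6 = (+0.78, +1.27);  n_6 = (+0.8521, -0.5233)
∠(n_3, n_6) = 111.88°
δ = |180° − 111.88°| = 68.12°
68.12° > 2α = 53.13°  →  invalid

δ = 68.12°, invalid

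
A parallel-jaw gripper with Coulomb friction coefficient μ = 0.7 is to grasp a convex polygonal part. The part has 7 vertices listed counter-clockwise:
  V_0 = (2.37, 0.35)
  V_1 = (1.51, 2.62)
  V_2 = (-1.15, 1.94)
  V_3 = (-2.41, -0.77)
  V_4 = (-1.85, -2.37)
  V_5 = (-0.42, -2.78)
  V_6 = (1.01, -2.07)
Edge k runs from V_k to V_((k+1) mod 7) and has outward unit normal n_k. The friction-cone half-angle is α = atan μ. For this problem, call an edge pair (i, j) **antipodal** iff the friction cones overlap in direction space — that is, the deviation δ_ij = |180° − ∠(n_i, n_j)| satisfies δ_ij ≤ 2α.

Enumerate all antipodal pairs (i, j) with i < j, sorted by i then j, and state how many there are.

α = atan 0.7 = 34.99°;  2α = 69.98°
n_0 = (+0.9351, +0.3543)
n_1 = (-0.2477, +0.9688)
n_2 = (-0.9068, +0.4216)
n_3 = (-0.9439, -0.3304)
n_4 = (-0.2756, -0.9613)
n_5 = (+0.4447, -0.8957)
n_6 = (+0.8718, -0.4899)
  (0,1): δ = 96.41°  ·
  (0,2): δ = 45.69°  ✓
  (0,3): δ = 1.46°  ✓
  (0,4): δ = 53.25°  ✓
  (0,5): δ = 95.66°  ·
  (0,6): δ = 129.92°  ·
  (1,2): δ = 129.28°  ·
  (1,3): δ = 85.05°  ·
  (1,4): δ = 30.34°  ✓
  (1,5): δ = 12.06°  ✓
  (1,6): δ = 46.32°  ✓
  (2,3): δ = 135.77°  ·
  (2,4): δ = 81.06°  ·
  (2,5): δ = 38.66°  ✓
  (2,6): δ = 4.40°  ✓
  (3,4): δ = 125.29°  ·
  (3,5): δ = 82.89°  ·
  (3,6): δ = 48.63°  ✓
  (4,5): δ = 137.60°  ·
  (4,6): δ = 103.34°  ·
  (5,6): δ = 145.74°  ·
antipodal pairs: 9

count = 9; pairs: (0,2), (0,3), (0,4), (1,4), (1,5), (1,6), (2,5), (2,6), (3,6)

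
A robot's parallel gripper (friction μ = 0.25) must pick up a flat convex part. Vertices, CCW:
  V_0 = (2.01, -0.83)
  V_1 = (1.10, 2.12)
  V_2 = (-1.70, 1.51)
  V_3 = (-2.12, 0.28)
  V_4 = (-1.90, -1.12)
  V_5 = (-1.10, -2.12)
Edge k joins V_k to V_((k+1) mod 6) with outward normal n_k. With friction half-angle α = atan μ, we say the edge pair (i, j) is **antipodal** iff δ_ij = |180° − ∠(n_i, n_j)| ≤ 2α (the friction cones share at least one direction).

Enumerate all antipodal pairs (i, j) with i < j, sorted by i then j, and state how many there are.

count = 3; pairs: (0,3), (0,4), (1,5)

α = atan 0.25 = 14.04°;  2α = 28.07°
n_0 = (+0.9556, +0.2948)
n_1 = (-0.2129, +0.9771)
n_2 = (-0.9463, +0.3231)
n_3 = (-0.9879, -0.1552)
n_4 = (-0.7809, -0.6247)
n_5 = (+0.3831, -0.9237)
  (0,1): δ = 94.85°  ·
  (0,2): δ = 36.00°  ·
  (0,3): δ = 8.21°  ✓
  (0,4): δ = 21.52°  ✓
  (0,5): δ = 95.38°  ·
  (1,2): δ = 121.14°  ·
  (1,3): δ = 93.36°  ·
  (1,4): δ = 63.63°  ·
  (1,5): δ = 10.24°  ✓
  (2,3): δ = 152.22°  ·
  (2,4): δ = 122.49°  ·
  (2,5): δ = 48.62°  ·
  (3,4): δ = 150.27°  ·
  (3,5): δ = 76.40°  ·
  (4,5): δ = 106.13°  ·
antipodal pairs: 3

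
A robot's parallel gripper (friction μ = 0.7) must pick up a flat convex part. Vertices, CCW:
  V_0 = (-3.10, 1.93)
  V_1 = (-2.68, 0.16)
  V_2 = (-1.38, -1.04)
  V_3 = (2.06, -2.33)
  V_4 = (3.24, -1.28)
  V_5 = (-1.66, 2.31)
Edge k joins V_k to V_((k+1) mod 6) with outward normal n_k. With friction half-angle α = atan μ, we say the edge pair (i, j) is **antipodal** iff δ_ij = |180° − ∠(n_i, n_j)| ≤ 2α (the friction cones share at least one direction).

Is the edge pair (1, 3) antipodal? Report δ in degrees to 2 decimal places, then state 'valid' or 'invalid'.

α = atan 0.7 = 34.99°;  2α = 69.98°
edge 1: e_1 = (+1.30, -1.20);  n_1 = (-0.6783, -0.7348)
edge 3: e_3 = (+1.18, +1.05);  n_3 = (+0.6648, -0.7471)
∠(n_1, n_3) = 84.37°
δ = |180° − 84.37°| = 95.63°
95.63° > 2α = 69.98°  →  invalid

δ = 95.63°, invalid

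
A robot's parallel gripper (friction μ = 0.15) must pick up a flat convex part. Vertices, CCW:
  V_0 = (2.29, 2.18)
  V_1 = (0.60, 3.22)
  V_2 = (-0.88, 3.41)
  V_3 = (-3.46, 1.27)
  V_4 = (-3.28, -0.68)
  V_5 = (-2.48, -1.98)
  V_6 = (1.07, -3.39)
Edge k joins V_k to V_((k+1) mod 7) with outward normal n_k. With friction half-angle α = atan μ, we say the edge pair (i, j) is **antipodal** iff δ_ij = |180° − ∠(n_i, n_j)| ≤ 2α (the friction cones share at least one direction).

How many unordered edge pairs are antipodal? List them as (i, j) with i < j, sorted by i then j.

count = 2; pairs: (0,5), (1,5)

α = atan 0.15 = 8.53°;  2α = 17.06°
n_0 = (+0.5241, +0.8517)
n_1 = (+0.1273, +0.9919)
n_2 = (-0.6384, +0.7697)
n_3 = (-0.9958, -0.0919)
n_4 = (-0.8517, -0.5241)
n_5 = (-0.3691, -0.9294)
n_6 = (+0.9768, -0.2140)
  (0,1): δ = 155.71°  ·
  (0,2): δ = 108.72°  ·
  (0,3): δ = 53.12°  ·
  (0,4): δ = 26.78°  ·
  (0,5): δ = 9.95°  ✓
  (0,6): δ = 109.25°  ·
  (1,2): δ = 133.01°  ·
  (1,3): δ = 77.41°  ·
  (1,4): δ = 51.08°  ·
  (1,5): δ = 14.35°  ✓
  (1,6): δ = 84.96°  ·
  (2,3): δ = 124.40°  ·
  (2,4): δ = 98.07°  ·
  (2,5): δ = 61.34°  ·
  (2,6): δ = 37.97°  ·
  (3,4): δ = 153.67°  ·
  (3,5): δ = 116.94°  ·
  (3,6): δ = 17.63°  ·
  (4,5): δ = 143.27°  ·
  (4,6): δ = 43.96°  ·
  (5,6): δ = 80.69°  ·
antipodal pairs: 2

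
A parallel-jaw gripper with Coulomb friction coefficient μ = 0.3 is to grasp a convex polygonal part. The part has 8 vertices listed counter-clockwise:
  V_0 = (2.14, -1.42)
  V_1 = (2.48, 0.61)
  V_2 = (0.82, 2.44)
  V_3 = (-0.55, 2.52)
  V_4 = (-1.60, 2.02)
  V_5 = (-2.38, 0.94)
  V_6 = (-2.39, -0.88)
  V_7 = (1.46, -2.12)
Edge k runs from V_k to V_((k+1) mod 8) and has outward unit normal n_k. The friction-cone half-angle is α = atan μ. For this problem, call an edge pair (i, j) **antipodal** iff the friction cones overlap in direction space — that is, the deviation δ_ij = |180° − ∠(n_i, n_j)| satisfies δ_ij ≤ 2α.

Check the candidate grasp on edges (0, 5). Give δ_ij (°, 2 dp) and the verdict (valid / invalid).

δ = 9.19°, valid

α = atan 0.3 = 16.70°;  2α = 33.40°
edge 0: e_0 = (+0.34, +2.03);  n_0 = (+0.9863, -0.1652)
edge 5: e_5 = (-0.01, -1.82);  n_5 = (-1.0000, +0.0055)
∠(n_0, n_5) = 170.81°
δ = |180° − 170.81°| = 9.19°
9.19° ≤ 2α = 33.40°  →  valid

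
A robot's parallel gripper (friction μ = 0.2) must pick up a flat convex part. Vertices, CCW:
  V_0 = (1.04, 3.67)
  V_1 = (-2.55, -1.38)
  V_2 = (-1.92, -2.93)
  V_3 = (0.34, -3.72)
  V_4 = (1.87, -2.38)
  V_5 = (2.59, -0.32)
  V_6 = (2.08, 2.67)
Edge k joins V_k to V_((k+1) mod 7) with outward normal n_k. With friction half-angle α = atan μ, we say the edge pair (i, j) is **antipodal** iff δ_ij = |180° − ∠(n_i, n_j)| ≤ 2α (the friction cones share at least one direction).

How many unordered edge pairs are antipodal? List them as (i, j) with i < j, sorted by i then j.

α = atan 0.2 = 11.31°;  2α = 22.62°
n_0 = (-0.8150, +0.5794)
n_1 = (-0.9264, -0.3765)
n_2 = (-0.3300, -0.9440)
n_3 = (+0.6589, -0.7523)
n_4 = (+0.9440, -0.3299)
n_5 = (+0.9858, +0.1681)
n_6 = (+0.6931, +0.7208)
  (0,1): δ = 122.47°  ·
  (0,2): δ = 73.86°  ·
  (0,3): δ = 13.38°  ✓
  (0,4): δ = 16.14°  ✓
  (0,5): δ = 45.09°  ·
  (0,6): δ = 81.53°  ·
  (1,2): δ = 131.39°  ·
  (1,3): δ = 70.91°  ·
  (1,4): δ = 41.38°  ·
  (1,5): δ = 12.44°  ✓
  (1,6): δ = 24.00°  ·
  (2,3): δ = 119.52°  ·
  (2,4): δ = 90.00°  ·
  (2,5): δ = 61.05°  ·
  (2,6): δ = 24.61°  ·
  (3,4): δ = 150.48°  ·
  (3,5): δ = 121.53°  ·
  (3,6): δ = 85.09°  ·
  (4,5): δ = 151.06°  ·
  (4,6): δ = 114.61°  ·
  (5,6): δ = 143.56°  ·
antipodal pairs: 3

count = 3; pairs: (0,3), (0,4), (1,5)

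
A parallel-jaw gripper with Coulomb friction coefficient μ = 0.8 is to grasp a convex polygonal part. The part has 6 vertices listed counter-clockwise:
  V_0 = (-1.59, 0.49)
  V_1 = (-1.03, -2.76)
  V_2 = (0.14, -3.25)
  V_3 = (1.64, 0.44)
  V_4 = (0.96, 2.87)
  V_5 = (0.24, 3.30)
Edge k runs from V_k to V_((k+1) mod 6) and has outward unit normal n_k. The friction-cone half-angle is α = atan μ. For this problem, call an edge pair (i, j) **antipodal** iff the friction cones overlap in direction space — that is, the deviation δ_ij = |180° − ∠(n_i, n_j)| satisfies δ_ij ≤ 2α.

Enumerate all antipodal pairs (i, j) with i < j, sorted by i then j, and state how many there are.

α = atan 0.8 = 38.66°;  2α = 77.32°
n_0 = (-0.9855, -0.1698)
n_1 = (-0.3863, -0.9224)
n_2 = (+0.9264, -0.3766)
n_3 = (+0.9630, +0.2695)
n_4 = (+0.5127, +0.8585)
n_5 = (-0.8380, +0.5457)
  (0,1): δ = 122.50°  ·
  (0,2): δ = 31.90°  ✓
  (0,3): δ = 5.86°  ✓
  (0,4): δ = 49.38°  ✓
  (0,5): δ = 137.15°  ·
  (1,2): δ = 89.40°  ·
  (1,3): δ = 51.64°  ✓
  (1,4): δ = 8.12°  ✓
  (1,5): δ = 79.65°  ·
  (2,3): δ = 142.24°  ·
  (2,4): δ = 98.72°  ·
  (2,5): δ = 10.95°  ✓
  (3,4): δ = 136.48°  ·
  (3,5): δ = 48.71°  ✓
  (4,5): δ = 92.23°  ·
antipodal pairs: 7

count = 7; pairs: (0,2), (0,3), (0,4), (1,3), (1,4), (2,5), (3,5)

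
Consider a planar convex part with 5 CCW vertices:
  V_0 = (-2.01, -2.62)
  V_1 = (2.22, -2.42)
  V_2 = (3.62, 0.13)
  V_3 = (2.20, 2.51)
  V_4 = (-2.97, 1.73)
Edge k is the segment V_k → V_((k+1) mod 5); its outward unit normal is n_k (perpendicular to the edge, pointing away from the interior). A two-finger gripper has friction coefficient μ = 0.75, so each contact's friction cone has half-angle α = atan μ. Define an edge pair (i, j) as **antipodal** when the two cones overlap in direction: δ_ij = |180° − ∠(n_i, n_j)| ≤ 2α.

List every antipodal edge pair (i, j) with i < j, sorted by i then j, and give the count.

α = atan 0.75 = 36.87°;  2α = 73.74°
n_0 = (+0.0472, -0.9989)
n_1 = (+0.8766, -0.4813)
n_2 = (+0.8588, +0.5124)
n_3 = (-0.1492, +0.9888)
n_4 = (-0.9765, -0.2155)
  (0,1): δ = 121.47°  ·
  (0,2): δ = 61.89°  ✓
  (0,3): δ = 5.87°  ✓
  (0,4): δ = 99.74°  ·
  (1,2): δ = 120.41°  ·
  (1,3): δ = 52.65°  ✓
  (1,4): δ = 41.21°  ✓
  (2,3): δ = 112.24°  ·
  (2,4): δ = 18.38°  ✓
  (3,4): δ = 86.13°  ·
antipodal pairs: 5

count = 5; pairs: (0,2), (0,3), (1,3), (1,4), (2,4)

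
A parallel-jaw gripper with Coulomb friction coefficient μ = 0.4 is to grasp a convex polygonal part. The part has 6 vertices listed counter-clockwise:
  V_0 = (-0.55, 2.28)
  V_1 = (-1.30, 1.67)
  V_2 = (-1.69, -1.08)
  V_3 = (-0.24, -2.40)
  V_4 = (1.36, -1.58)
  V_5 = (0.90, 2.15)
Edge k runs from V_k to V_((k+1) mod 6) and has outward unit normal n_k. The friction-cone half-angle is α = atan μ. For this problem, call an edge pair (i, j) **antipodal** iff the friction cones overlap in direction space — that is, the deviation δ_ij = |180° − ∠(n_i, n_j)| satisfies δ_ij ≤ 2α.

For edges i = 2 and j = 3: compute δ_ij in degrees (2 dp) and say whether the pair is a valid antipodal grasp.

α = atan 0.4 = 21.80°;  2α = 43.60°
edge 2: e_2 = (+1.45, -1.32);  n_2 = (-0.6732, -0.7395)
edge 3: e_3 = (+1.60, +0.82);  n_3 = (+0.4561, -0.8899)
∠(n_2, n_3) = 69.45°
δ = |180° − 69.45°| = 110.55°
110.55° > 2α = 43.60°  →  invalid

δ = 110.55°, invalid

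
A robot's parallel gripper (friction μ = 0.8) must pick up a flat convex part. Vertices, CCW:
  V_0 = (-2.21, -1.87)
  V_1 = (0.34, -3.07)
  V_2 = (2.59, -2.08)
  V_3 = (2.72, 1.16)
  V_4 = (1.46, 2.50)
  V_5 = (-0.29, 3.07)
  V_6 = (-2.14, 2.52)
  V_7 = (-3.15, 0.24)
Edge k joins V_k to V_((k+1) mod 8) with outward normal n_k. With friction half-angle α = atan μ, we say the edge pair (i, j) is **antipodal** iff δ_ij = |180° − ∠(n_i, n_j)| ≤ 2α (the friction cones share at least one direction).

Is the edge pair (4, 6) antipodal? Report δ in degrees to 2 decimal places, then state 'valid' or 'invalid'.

δ = 95.85°, invalid

α = atan 0.8 = 38.66°;  2α = 77.32°
edge 4: e_4 = (-1.75, +0.57);  n_4 = (+0.3097, +0.9508)
edge 6: e_6 = (-1.01, -2.28);  n_6 = (-0.9143, +0.4050)
∠(n_4, n_6) = 84.15°
δ = |180° − 84.15°| = 95.85°
95.85° > 2α = 77.32°  →  invalid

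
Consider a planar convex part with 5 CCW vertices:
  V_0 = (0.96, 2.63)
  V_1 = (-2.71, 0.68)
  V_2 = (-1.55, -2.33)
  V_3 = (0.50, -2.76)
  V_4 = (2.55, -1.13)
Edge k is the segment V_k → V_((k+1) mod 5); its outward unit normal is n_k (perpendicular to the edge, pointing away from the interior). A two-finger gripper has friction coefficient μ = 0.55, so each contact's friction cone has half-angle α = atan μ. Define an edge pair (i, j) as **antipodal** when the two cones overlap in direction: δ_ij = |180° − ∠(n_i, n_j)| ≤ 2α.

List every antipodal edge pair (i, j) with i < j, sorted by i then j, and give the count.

count = 4; pairs: (0,2), (0,3), (1,4), (2,4)

α = atan 0.55 = 28.81°;  2α = 57.62°
n_0 = (-0.4692, +0.8831)
n_1 = (-0.9331, -0.3596)
n_2 = (-0.2053, -0.9787)
n_3 = (+0.6224, -0.7827)
n_4 = (+0.9210, +0.3895)
  (0,1): δ = 96.91°  ·
  (0,2): δ = 39.83°  ✓
  (0,3): δ = 10.51°  ✓
  (0,4): δ = 84.94°  ·
  (1,2): δ = 122.92°  ·
  (1,3): δ = 72.59°  ·
  (1,4): δ = 1.85°  ✓
  (2,3): δ = 129.66°  ·
  (2,4): δ = 55.23°  ✓
  (3,4): δ = 105.57°  ·
antipodal pairs: 4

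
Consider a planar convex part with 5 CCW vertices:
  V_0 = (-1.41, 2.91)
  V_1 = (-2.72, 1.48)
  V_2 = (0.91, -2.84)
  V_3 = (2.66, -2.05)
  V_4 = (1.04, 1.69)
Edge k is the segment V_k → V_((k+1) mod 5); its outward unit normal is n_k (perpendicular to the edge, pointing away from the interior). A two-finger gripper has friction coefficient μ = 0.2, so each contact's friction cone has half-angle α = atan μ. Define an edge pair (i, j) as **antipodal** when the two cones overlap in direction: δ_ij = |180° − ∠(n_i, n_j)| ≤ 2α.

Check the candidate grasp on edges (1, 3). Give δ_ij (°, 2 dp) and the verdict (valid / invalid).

α = atan 0.2 = 11.31°;  2α = 22.62°
edge 1: e_1 = (+3.63, -4.32);  n_1 = (-0.7656, -0.6433)
edge 3: e_3 = (-1.62, +3.74);  n_3 = (+0.9176, +0.3975)
∠(n_1, n_3) = 163.38°
δ = |180° − 163.38°| = 16.62°
16.62° ≤ 2α = 22.62°  →  valid

δ = 16.62°, valid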